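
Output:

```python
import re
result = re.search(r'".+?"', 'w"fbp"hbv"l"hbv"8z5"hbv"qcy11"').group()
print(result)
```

"fbp"

A `+?`/`*?`/`{m,n}?` starts at its minimum and grows only as far as needed for what follows to match.
`re.search` tries every starting position until one works.
The match spans [1:6] → '"fbp"'.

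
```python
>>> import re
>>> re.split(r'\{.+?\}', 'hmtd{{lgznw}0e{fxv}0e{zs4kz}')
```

['hmtd', '0e', '0e', '']

With the lazy modifier that quantifier settles for the fewest repetitions that let the rest of the pattern succeed (the atoms after it are unaffected and can still be greedy).
Splitting on the pattern gives 4 pieces.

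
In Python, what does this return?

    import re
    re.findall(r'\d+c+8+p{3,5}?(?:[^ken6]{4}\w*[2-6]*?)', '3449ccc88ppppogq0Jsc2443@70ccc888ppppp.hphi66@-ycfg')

['3449ccc88ppppogq0Jsc2443', '70ccc888ppppp.hphi66']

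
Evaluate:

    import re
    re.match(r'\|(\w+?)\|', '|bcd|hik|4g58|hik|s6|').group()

'|bcd|'

`match` is anchored at position 0; if the pattern doesn't fit there, it returns None.
The match spans [0:5] → '|bcd|'.
Captured: group 1 = 'bcd'.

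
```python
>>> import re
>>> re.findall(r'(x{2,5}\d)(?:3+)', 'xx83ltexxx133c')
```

['xx8', 'xxx1']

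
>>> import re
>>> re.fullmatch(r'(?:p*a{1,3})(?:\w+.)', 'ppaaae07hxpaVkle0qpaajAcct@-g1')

None

This matches zero or more of a literal 'p', then 1 to 3 of the literal 'a' (non-capturing group); then one or more of a word character, then any character (non-capturing group).
`fullmatch` succeeds only if the pattern covers the string from start to end.
Here the string isn't matched end-to-end, so the call returns None.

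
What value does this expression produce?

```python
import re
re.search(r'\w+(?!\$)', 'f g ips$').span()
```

`(?!…)`/`(?<!…)` only lets a position through if the neighbouring text does NOT match; no characters are consumed.
The match spans [0:1] → 'f'.

(0, 1)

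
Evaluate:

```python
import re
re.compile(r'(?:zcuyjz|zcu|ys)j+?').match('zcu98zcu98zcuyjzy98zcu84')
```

`re.match` only tries the pattern at the start of the string.
Here position 0 doesn't satisfy it, so the call returns None.

None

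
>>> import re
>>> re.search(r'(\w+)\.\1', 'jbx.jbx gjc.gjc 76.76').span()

A backreference is literal: `\1` must see the identical characters the first group matched.
The match spans [0:7] → 'jbx.jbx'.

(0, 7)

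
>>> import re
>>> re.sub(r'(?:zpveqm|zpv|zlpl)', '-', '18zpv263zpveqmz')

'18-263-z'

The regex engine tests alternatives in the order written; an earlier branch that matches wins even if a later one would match more.
Matches: at [2:5] → 'zpv'; at [8:14] → 'zpveqm'.
Each match is replaced by '-'.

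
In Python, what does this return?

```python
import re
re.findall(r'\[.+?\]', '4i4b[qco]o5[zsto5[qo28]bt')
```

`findall` yields the raw match text (2 of them) because the pattern has no groups.

['[qco]', '[zsto5[qo28]']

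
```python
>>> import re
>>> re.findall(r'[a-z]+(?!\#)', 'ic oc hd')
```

['ic', 'oc', 'hd']

Because the assertion is negative and zero-width, positions next to the forbidden text are skipped.
With no groups in the pattern, `findall` gives back each whole match — 3 here.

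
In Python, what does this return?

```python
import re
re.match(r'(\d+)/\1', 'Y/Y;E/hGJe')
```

None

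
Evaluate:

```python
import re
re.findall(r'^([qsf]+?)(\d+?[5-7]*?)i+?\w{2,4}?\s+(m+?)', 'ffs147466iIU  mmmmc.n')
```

This matches anchored at the start of the string; then one or more of one of [qsf] (lazy) (captured); then one or more of a digit (lazy), then zero or more of a character in [5-7] (lazy) (captured); then one or more of the literal 'i' (lazy), then 2 to 4 of a word character (lazy), then one or more of whitespace; then one or more of a literal 'm' (lazy) (captured).
A `+?`/`*?`/`{m,n}?` starts at its minimum and grows only as far as needed for what follows to match.
Scanning left to right: at [0:15] match 'ffs147466iIU  m', groups = ('ffs', '147466', 'm').
With 3 capturing groups, `findall` returns a 3-tuple per match.

[('ffs', '147466', 'm')]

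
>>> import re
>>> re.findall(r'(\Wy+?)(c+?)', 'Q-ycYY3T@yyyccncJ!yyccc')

[('-y', 'c'), ('@yyy', 'c'), ('!yy', 'c')]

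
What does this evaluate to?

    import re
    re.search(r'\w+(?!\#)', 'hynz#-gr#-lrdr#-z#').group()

'hyn'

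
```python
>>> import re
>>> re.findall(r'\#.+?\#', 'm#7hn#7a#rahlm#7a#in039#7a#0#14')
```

['#7hn#', '#rahlm#', '#in039#', '#0#']

The `?` after the quantifier makes it lazy — it takes as little as possible before letting the rest of the pattern try.
Walking the string: at [1:6] → '#7hn#'; at [8:15] → '#rahlm#'; at [17:24] → '#in039#'; at [26:29] → '#0#'.
No capturing groups, so `findall` returns the 4 full match strings.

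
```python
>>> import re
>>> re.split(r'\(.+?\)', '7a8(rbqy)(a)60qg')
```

['7a8', '', '60qg']

Lazy quantifiers expand one character at a time until the remainder of the pattern can match.
Matches to split on: at [3:9] → '(rbqy)'; at [9:12] → '(a)'.
`split` removes every match and returns the 3 fragments in between.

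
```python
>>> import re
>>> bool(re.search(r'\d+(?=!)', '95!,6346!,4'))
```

The positive lookaround only admits positions where the adjacent text matches; those characters stay outside the span.
The match spans [0:2] → '95'.

True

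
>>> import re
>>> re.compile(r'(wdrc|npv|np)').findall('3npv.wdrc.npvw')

Alternation tries branches left to right and keeps the first one that lets the overall match succeed at that position.
Scanning left to right: at [1:4] match 'npv', group 1 = 'npv'; at [5:9] match 'wdrc', group 1 = 'wdrc'; at [10:13] match 'npv', group 1 = 'npv'.
Because there's exactly one group, `findall` drops the full match and keeps group 1 from each hit.

['npv', 'wdrc', 'npv']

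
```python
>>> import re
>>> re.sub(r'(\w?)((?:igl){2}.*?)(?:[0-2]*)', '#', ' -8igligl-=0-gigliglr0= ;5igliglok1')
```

' -#-=0-#r0= ;#ok1'

A `+?`/`*?`/`{m,n}?` starts at its minimum and grows only as far as needed for what follows to match.
Each match is replaced by '#'.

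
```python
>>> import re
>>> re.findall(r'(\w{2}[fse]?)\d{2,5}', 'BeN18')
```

['eN']

This matches exactly 2 of a word character, then optionally one of [fse] (captured); then 2 to 5 of a digit.
Walking the string: at [1:5] match 'eN18', group 1 = 'eN'.
Because there's exactly one group, `findall` drops the full match and keeps group 1 from the one hit.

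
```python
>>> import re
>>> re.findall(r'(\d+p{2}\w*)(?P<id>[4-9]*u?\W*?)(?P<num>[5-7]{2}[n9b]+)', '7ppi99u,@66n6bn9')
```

[('7ppi99u', ',@', '66n')]

`findall` packs the 3 group values into a tuple for every match.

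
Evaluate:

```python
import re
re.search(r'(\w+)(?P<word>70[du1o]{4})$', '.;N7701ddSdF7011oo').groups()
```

('N7701ddSdF', '7011oo')

Pattern: one or more of a word character (captured); then the literal '70', then exactly 4 of one of [du1o] (captured as 'word'); then anchored at the end.
Unlike `match`, `search` isn't anchored — it looks for the pattern anywhere in the string.
The match spans [2:18] → 'N7701ddSdF7011oo'.
Captured: group 1 = 'N7701ddSdF', group 2 = '7011oo'.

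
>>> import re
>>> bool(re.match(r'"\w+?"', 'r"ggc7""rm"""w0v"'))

`match` is anchored at position 0; if the pattern doesn't fit there, it returns None.
Here position 0 doesn't satisfy it, so the call returns None, and `bool(None)` is False.

False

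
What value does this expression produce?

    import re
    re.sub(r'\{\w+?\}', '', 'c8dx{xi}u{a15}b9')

'c8dxub9'

Matches: at [4:8] → '{xi}'; at [9:14] → '{a15}'.
`sub` substitutes '' at each match site.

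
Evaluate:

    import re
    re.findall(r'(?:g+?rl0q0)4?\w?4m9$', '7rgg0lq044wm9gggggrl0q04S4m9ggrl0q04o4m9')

Pattern: one or more of the literal 'g' (lazy), then the literal 'rl0', then the literal 'q0' (non-capturing group); then optionally the literal '4', then optionally a word character, then the literal '4m9'; then anchored at the end.
Matches: at [28:40] → 'ggrl0q04o4m9'.
With no groups in the pattern, `findall` gives back each whole match — 1 here.

['ggrl0q04o4m9']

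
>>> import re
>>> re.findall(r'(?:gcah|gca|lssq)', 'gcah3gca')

['gcah', 'gca']

`|` is ordered: at each position the engine commits to the first alternative that works.
Walking the string: at [0:4] → 'gcah'; at [5:8] → 'gca'.
With no groups in the pattern, `findall` gives back each whole match — 2 here.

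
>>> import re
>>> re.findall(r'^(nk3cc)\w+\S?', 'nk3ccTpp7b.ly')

['nk3cc']

The pattern matches anchored at the start of the string; then the literal 'nk3', then the literal 'cc' (captured); then one or more of a word character, then optionally a non-whitespace character.
Walking the string: at [0:11] match 'nk3ccTpp7b.', group 1 = 'nk3cc'.
One capturing group, so `findall` returns just the captured substring from the one match — 1 in all.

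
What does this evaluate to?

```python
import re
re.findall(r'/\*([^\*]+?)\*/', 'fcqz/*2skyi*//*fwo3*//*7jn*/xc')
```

['2skyi', 'fwo3', '7jn']

Walking the string: at [4:13] match '/*2skyi*/', group 1 = '2skyi'; at [13:21] match '/*fwo3*/', group 1 = 'fwo3'; at [21:28] match '/*7jn*/', group 1 = '7jn'.
`findall` collects group 1 from each match (3 total).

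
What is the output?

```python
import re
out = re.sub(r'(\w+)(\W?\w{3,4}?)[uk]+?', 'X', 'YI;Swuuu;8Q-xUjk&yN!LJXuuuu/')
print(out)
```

With the lazy modifier that quantifier settles for the fewest repetitions that let the rest of the pattern succeed (the atoms after it are unaffected and can still be greedy).
`sub` substitutes 'X' at each match site.

Xu;X&Xuuu/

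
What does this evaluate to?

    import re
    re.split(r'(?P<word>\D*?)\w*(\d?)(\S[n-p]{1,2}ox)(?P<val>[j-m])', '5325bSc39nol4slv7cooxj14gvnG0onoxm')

This matches zero or more of a non-digit (lazy) (captured as 'word'); then zero or more of a word character; then optionally a digit (captured); then a non-whitespace character, then 1 to 2 of a character in [n-p], then the literal 'ox' (captured); then a character in [j-m] (captured as 'val').
`re.split` interleaves the captured-group text with the surrounding fragments.

['', '', '', 'onox', 'm', '']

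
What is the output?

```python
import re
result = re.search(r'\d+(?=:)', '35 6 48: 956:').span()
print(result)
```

(5, 7)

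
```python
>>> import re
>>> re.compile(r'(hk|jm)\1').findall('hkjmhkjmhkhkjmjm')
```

['hk', 'jm']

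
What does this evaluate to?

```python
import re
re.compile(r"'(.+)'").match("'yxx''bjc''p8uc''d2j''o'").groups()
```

("yxx''bjc''p8uc''d2j''o",)

With `match`, the pattern is implicitly anchored at the beginning.
The match spans [0:24] → "'yxx''bjc''p8uc''d2j''o'".
Captured: group 1 = "yxx''bjc''p8uc''d2j''o".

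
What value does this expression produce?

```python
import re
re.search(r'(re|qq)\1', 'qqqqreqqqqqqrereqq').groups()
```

The backreference `\1` re-matches whatever the first group consumed, character for character.
`re.search` scans for the first position where the pattern succeeds.
The match spans [0:4] → 'qqqq'.
Captured: group 1 = 'qq'.

('qq',)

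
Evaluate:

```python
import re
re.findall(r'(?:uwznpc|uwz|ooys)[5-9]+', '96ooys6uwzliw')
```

['ooys6']

No capturing groups, so `findall` returns the 1 full match string.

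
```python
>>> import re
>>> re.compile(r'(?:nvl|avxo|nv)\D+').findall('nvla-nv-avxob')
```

No capturing groups, so `findall` returns the 1 full match string.

['nvla-nv-avxob']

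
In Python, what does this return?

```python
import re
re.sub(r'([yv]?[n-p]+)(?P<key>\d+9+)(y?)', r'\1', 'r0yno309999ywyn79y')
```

'r0ynowyn'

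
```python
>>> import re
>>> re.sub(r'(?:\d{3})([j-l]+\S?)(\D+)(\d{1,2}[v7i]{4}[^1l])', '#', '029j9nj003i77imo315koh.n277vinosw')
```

Pattern: exactly 3 of a digit (non-capturing group); then one or more of a character in [j-l], then optionally a non-whitespace character (captured); then one or more of a non-digit (captured); then 1 to 2 of a digit, then exactly 4 of one of [v7i], then any character except [1l] (captured).
`sub` substitutes '#' at each match site.

'029j9nj003i77imo#osw'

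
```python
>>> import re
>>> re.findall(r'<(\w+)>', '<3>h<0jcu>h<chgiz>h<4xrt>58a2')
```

Walking the string: at [0:3] match '<3>', group 1 = '3'; at [4:10] match '<0jcu>', group 1 = '0jcu'; at [11:18] match '<chgiz>', group 1 = 'chgiz'; at [19:25] match '<4xrt>', group 1 = '4xrt'.
Because there's exactly one group, `findall` drops the full match and keeps group 1 from each hit.

['3', '0jcu', 'chgiz', '4xrt']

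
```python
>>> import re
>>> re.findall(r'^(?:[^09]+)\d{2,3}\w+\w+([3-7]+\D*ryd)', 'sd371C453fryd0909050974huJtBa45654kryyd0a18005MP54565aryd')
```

With a single group, `findall` returns only what that group captured — 1 item.

['5aryd']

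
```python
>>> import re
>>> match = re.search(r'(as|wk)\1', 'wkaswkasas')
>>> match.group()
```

`\1` is not a pattern — it's the concrete string captured by group 1, re-applied verbatim.
The match spans [6:10] → 'asas'.

'asas'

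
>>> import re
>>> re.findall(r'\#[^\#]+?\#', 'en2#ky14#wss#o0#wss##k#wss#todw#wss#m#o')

Since nothing is captured, `findall` lists the 5 matched substrings directly.

['#ky14#', '#o0#', '#k#', '#todw#', '#m#']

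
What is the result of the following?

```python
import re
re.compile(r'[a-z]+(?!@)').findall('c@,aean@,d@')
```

['aea']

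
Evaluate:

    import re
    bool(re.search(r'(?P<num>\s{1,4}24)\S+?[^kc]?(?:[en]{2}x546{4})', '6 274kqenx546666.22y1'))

False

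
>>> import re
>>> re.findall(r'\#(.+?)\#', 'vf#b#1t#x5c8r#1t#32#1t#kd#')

A `+?`/`*?`/`{m,n}?` starts at its minimum and grows only as far as needed for what follows to match.
`findall` collects group 1 from each match (4 total).

['b', 'x5c8r', '32', 'kd']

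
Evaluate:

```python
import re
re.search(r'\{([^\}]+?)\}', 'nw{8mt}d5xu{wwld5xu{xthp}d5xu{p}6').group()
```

'{8mt}'

`re.search` tries every starting position until one works.
The match spans [2:7] → '{8mt}'.
Captured: group 1 = '8mt'.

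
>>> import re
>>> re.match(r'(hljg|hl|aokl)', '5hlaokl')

None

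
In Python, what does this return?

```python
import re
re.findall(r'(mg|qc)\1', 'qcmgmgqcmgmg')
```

After group 1 captures some text, `\1` only succeeds where that same text appears again.
One capturing group, so `findall` returns just the captured substring from each match — 2 in all.

['mg', 'mg']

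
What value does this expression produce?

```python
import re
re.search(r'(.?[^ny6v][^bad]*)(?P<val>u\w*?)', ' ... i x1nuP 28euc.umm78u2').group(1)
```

The match spans [0:25] → ' ... i x1nuP 28euc.umm78u'.
Captured: group 1 = ' ... i x1nuP 28euc.umm78', group 2 = 'u'.

' ... i x1nuP 28euc.umm78'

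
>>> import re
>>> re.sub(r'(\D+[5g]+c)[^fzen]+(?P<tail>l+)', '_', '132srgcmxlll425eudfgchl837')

'132_425_837'

This matches one or more of a non-digit, then one or more of one of [5g], then a literal 'c' (captured); then one or more of any character except [fzen]; then one or more of a literal 'l' (captured as 'tail').
Matches: at [3:12] → 'srgcmxlll'; at [15:23] → 'eudfgchl'.
Every occurrence is swapped for '_'.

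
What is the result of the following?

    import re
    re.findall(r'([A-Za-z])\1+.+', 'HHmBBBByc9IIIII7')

['H']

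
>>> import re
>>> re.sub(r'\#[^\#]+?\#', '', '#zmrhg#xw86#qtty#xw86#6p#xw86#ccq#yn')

Matches: at [0:7] → '#zmrhg#'; at [11:17] → '#qtty#'; at [21:25] → '#6p#'; at [29:34] → '#ccq#'.
Every occurrence is swapped for ''.

'xw86xw86xw86yn'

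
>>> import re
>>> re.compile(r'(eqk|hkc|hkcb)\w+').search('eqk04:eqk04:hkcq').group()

Unlike `match`, `search` isn't anchored — it looks for the pattern anywhere in the string.
The match spans [0:5] → 'eqk04'.
Captured: group 1 = 'eqk'.

'eqk04'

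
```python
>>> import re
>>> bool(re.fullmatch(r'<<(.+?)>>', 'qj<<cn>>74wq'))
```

`re.fullmatch` is like wrapping the pattern in `^…$` (in single-line mode).
Here the string isn't matched end-to-end, so the call returns None, and `bool(None)` is False.

False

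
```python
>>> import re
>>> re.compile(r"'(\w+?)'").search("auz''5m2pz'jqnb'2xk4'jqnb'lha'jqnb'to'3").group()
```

"'5m2pz'"

Unlike `match`, `search` isn't anchored — it looks for the pattern anywhere in the string.
The match spans [4:11] → "'5m2pz'".
Captured: group 1 = '5m2pz'.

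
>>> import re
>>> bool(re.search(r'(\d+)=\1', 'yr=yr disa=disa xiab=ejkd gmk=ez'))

A backreference is literal: `\1` must see the identical characters the first group matched.
`re.search` scans for the first position where the pattern succeeds.
Here the pattern never matches, so the call returns None, and `bool(None)` is False.

False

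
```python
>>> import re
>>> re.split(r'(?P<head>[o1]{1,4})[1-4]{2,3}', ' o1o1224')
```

With a capturing group present, the delimiter's captured portion is kept in the result list.

[' ', 'o1o1', '']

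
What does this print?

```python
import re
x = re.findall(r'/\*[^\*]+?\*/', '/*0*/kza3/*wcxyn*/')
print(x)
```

Since nothing is captured, `findall` lists the 2 matched substrings directly.

['/*0*/', '/*wcxyn*/']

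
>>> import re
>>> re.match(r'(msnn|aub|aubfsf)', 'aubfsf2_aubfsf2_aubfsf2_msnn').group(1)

'aub'

The match spans [0:3] → 'aub'.
Captured: group 1 = 'aub'.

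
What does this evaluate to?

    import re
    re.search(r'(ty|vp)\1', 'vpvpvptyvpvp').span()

(0, 4)

`\1` has to match the exact text group 1 already captured.
The match spans [0:4] → 'vpvp'.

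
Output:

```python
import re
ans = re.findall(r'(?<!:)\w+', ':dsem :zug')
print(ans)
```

['sem', 'ug']

The negative lookahead/lookbehind blocks any match where the forbidden context is present.
Scanning left to right: at [2:5] → 'sem'; at [8:10] → 'ug'.
With no groups in the pattern, `findall` gives back each whole match — 2 here.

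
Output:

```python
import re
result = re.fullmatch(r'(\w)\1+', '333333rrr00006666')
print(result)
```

None

The backreference `\1` re-matches whatever the first group consumed, character for character.
For `fullmatch`, every character of the input must be accounted for by the pattern.
Here there's no way to consume every character, so the call returns None.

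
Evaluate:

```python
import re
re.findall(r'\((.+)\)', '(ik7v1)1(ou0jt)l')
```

['ik7v1)1(ou0jt']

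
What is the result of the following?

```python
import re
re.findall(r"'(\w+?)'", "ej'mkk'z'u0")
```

['mkk']

Scanning left to right: at [2:7] match "'mkk'", group 1 = 'mkk'.
With a single group, `findall` returns only what that group captured — 1 item.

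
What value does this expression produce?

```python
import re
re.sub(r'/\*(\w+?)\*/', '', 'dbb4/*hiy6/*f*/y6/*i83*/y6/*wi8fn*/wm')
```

'dbb4/*hiy6y6y6wm'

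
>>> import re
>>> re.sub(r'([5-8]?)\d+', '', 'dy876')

'dy'

Pattern: optionally a character in [5-8] (captured); then one or more of a digit.
Every occurrence is swapped for ''.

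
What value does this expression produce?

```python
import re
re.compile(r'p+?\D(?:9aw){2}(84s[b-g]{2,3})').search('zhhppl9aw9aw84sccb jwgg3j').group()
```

The pattern matches one or more of a literal 'p' (lazy), then a non-digit, then the literal '9aw' repeated 2 times; then the literal '84s', then 2 to 3 of a character in [b-g] (captured).
`re.search` scans for the first position where the pattern succeeds.
The match spans [3:18] → 'ppl9aw9aw84sccb'.
Captured: group 1 = '84sccb'.

'ppl9aw9aw84sccb'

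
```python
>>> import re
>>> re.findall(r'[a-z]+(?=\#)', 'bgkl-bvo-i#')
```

The lookaround is zero-width — it requires the adjacent text to match without consuming it, so the asserted text isn't part of the match.
Scanning left to right: at [9:10] → 'i'.
With no groups in the pattern, `findall` gives back each whole match — 1 here.

['i']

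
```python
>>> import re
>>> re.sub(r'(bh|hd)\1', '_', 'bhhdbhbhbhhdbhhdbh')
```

`\1` is not a pattern — it's the concrete string captured by group 1, re-applied verbatim.
Every occurrence is swapped for '_'.

'bhhd_bhhdbhhdbh'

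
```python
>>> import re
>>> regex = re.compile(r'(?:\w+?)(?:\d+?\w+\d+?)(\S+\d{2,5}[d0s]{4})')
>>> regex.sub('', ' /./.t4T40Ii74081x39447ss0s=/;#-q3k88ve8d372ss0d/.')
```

Pattern: one or more of a word character (lazy) (non-capturing group); then one or more of a digit (lazy), then one or more of a word character, then one or more of a digit (lazy) (non-capturing group); then one or more of a non-whitespace character, then 2 to 5 of a digit, then exactly 4 of one of [d0s] (captured).
Matches: at [5:48] → 't4T40Ii74081x39447ss0s=/;#-q3k88ve8d372ss0d'.
Each match is replaced by ''.

' /././.'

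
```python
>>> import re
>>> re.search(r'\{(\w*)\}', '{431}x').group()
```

The match spans [0:5] → '{431}'.

'{431}'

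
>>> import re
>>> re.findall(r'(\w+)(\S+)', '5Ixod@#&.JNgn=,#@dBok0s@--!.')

`findall` packs the 2 group values into a tuple for every match.

[('5Ixod', '@#&.JNgn=,#@dBok0s@--!.')]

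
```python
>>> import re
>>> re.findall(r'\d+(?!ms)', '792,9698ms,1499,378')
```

`(?!…)`/`(?<!…)` only lets a position through if the neighbouring text does NOT match; no characters are consumed.
No capturing groups, so `findall` returns the 4 full match strings.

['792', '969', '1499', '378']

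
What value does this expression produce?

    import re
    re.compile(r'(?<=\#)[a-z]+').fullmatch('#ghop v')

`fullmatch` succeeds only if the pattern covers the string from start to end.
Here there's no way to consume every character, so the call returns None.

None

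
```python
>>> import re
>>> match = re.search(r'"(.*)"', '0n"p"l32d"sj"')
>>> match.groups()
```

('p"l32d"sj',)

`search` walks the string left to right and returns the first match it finds.
The match spans [2:13] → '"p"l32d"sj"'.
Captured: group 1 = 'p"l32d"sj'.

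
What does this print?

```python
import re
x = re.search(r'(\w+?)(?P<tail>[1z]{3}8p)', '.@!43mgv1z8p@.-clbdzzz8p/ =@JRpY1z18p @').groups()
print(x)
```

The pattern matches one or more of a word character (lazy) (captured); then exactly 3 of one of [1z], then the literal '8p' (captured as 'tail').
Unlike `match`, `search` isn't anchored — it looks for the pattern anywhere in the string.
The match spans [15:24] → 'clbdzzz8p'.
Captured: group 1 = 'clbd', group 2 = 'zzz8p'.

('clbd', 'zzz8p')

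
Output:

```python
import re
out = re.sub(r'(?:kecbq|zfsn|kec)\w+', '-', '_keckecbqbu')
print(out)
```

_-

Matches: at [1:11] → 'keckecbqbu'.
Every occurrence is swapped for '-'.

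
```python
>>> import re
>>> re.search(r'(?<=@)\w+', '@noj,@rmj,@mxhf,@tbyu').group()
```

'noj'

The `(?=…)`/`(?<=…)` assertion just peeks at neighbouring text; it doesn't advance the match position.
The match spans [1:4] → 'noj'.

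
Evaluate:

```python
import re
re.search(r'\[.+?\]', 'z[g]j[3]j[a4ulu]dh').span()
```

Lazy quantifiers expand one character at a time until the remainder of the pattern can match.
Unlike `match`, `search` isn't anchored — it looks for the pattern anywhere in the string.
The match spans [1:4] → '[g]'.

(1, 4)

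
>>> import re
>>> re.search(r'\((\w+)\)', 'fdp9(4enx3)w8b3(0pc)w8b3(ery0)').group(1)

`search` walks the string left to right and returns the first match it finds.
The match spans [4:11] → '(4enx3)'.
Captured: group 1 = '4enx3'.

'4enx3'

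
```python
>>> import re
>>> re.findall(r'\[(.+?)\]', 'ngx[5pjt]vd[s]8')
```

A `+?`/`*?`/`{m,n}?` starts at its minimum and grows only as far as needed for what follows to match.
Walking the string: at [3:9] match '[5pjt]', group 1 = '5pjt'; at [11:14] match '[s]', group 1 = 's'.
One capturing group, so `findall` returns just the captured substring from each match — 2 in all.

['5pjt', 's']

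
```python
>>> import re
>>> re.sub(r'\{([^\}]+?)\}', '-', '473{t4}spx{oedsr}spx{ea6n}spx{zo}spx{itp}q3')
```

'473-spx-spx-spx-spx-q3'

Each match is replaced by '-'.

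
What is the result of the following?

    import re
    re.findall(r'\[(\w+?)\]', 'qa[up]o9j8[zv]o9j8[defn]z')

One capturing group, so `findall` returns just the captured substring from each match — 3 in all.

['up', 'zv', 'defn']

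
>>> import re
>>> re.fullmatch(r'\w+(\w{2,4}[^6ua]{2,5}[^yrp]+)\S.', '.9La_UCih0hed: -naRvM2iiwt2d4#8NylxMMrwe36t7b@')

None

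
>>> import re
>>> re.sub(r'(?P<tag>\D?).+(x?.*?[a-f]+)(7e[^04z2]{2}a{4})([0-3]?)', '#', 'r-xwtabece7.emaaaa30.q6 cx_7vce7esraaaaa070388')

Every occurrence is swapped for '#'.

'#a070388'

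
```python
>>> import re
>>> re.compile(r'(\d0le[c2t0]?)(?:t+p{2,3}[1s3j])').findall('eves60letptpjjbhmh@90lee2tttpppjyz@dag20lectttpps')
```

['20lec']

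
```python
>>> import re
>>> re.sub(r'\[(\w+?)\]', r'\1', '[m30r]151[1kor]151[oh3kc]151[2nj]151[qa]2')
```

'm30r1511kor151oh3kc1512nj151qa2'

Matches: at [0:6] → '[m30r]'; at [9:15] → '[1kor]'; at [18:25] → '[oh3kc]'; at [28:33] → '[2nj]'; at [36:40] → '[qa]'.
Each match is replaced using the text its own group 1 captured.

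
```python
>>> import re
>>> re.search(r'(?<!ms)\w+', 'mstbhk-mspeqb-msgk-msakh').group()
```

'mstbhk'

The negative lookahead/lookbehind blocks any match where the forbidden context is present.
The match spans [0:6] → 'mstbhk'.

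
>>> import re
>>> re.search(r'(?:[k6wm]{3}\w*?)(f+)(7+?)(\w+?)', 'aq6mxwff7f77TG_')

None

Here no position works, so the call returns None.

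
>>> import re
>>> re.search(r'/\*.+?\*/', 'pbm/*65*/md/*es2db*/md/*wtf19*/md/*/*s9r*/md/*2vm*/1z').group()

'/*65*/'

With the lazy modifier that quantifier settles for the fewest repetitions that let the rest of the pattern succeed (the atoms after it are unaffected and can still be greedy).
The match spans [3:9] → '/*65*/'.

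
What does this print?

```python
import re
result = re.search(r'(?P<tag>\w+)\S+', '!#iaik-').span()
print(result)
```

(2, 7)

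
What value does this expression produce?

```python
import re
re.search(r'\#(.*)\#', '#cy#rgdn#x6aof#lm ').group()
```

Unlike `match`, `search` isn't anchored — it looks for the pattern anywhere in the string.
The match spans [0:15] → '#cy#rgdn#x6aof#'.
Captured: group 1 = 'cy#rgdn#x6aof'.

'#cy#rgdn#x6aof#'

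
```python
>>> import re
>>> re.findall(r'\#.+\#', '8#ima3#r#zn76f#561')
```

['#ima3#r#zn76f#']

Since nothing is captured, `findall` lists the 1 matched substring directly.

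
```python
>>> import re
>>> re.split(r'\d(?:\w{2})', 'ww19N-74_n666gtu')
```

['ww', '-', 'n', 'gtu']

This matches a digit; then exactly 2 of a word character (non-capturing group).
Matches to split on: at [2:5] → '19N'; at [6:9] → '74_'; at [10:13] → '666'.
`split` removes every match and returns the 4 fragments in between.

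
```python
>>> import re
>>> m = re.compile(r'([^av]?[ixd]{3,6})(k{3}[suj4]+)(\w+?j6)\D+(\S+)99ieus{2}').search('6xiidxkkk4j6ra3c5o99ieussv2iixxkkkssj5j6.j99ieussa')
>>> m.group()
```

The match spans [0:49] → '6xiidxkkk4j6ra3c5o99ieussv2iixxkkkssj5j6.j99ieuss'.

'6xiidxkkk4j6ra3c5o99ieussv2iixxkkkssj5j6.j99ieuss'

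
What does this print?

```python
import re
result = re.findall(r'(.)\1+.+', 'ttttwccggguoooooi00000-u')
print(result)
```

After group 1 captures some text, `\1` only succeeds where that same text appears again.
Because there's exactly one group, `findall` drops the full match and keeps group 1 from the one hit.

['t']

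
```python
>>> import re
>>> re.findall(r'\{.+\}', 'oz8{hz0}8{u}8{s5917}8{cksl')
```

['{hz0}8{u}8{s5917}']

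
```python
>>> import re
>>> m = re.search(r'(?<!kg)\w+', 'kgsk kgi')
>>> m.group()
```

'kgsk'

`(?!…)`/`(?<!…)` only lets a position through if the neighbouring text does NOT match; no characters are consumed.
`re.search` scans for the first position where the pattern succeeds.
The match spans [0:4] → 'kgsk'.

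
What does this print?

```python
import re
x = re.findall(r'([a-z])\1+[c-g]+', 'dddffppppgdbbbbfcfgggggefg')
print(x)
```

['d', 'p', 'b']

After group 1 captures some text, `\1` only succeeds where that same text appears again.
Scanning left to right: at [0:5] match 'dddff', group 1 = 'd'; at [5:11] match 'ppppgd', group 1 = 'p'; at [11:26] match 'bbbbfcfgggggefg', group 1 = 'b'.
`findall` collects group 1 from each match (3 total).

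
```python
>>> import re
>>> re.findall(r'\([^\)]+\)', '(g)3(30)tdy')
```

`findall` yields the raw match text (2 of them) because the pattern has no groups.

['(g)', '(30)']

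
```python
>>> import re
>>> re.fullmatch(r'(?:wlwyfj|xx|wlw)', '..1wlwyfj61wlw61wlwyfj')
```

None

`re.fullmatch` requires the pattern to consume the entire string.
Here there's no way to consume every character, so the call returns None.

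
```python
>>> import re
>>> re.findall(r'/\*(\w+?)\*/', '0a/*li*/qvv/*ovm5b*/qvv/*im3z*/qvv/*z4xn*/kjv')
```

Matches: at [2:8] match '/*li*/', group 1 = 'li'; at [11:20] match '/*ovm5b*/', group 1 = 'ovm5b'; at [23:31] match '/*im3z*/', group 1 = 'im3z'; at [34:42] match '/*z4xn*/', group 1 = 'z4xn'.
Because there's exactly one group, `findall` drops the full match and keeps group 1 from each hit.

['li', 'ovm5b', 'im3z', 'z4xn']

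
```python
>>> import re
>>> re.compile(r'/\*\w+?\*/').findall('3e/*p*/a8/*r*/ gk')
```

['/*p*/', '/*r*/']

`findall` yields the raw match text (2 of them) because the pattern has no groups.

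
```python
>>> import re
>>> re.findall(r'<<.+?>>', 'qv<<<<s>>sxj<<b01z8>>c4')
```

['<<<<s>>', '<<b01z8>>']

Scanning left to right: at [2:9] → '<<<<s>>'; at [12:21] → '<<b01z8>>'.
With no groups in the pattern, `findall` gives back each whole match — 2 here.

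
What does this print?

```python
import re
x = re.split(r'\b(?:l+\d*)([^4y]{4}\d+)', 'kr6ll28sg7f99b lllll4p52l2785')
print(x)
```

`re.split` interleaves the captured-group text with the surrounding fragments.

['kr6ll28sg7f99b ', 'p52l2785', '']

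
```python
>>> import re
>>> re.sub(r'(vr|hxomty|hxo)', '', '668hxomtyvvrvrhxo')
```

'668v'

Alternation tries branches left to right and keeps the first one that lets the overall match succeed at that position.
Matches: at [3:9] → 'hxomty'; at [10:12] → 'vr'; at [12:14] → 'vr'; at [14:17] → 'hxo'.
Each match is replaced by ''.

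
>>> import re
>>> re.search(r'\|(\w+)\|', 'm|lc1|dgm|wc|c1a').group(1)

'lc1'

`re.search` tries every starting position until one works.
The match spans [1:6] → '|lc1|'.
Captured: group 1 = 'lc1'.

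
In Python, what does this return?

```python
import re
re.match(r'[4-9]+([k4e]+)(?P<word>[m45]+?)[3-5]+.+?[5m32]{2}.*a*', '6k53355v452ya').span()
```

`re.match` only tries the pattern at the start of the string.
The match spans [0:13] → '6k53355v452ya'.

(0, 13)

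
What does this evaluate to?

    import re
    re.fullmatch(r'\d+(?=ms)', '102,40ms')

None

Lookahead/lookbehind check context without consuming it, so the matched span excludes the asserted characters.
For `fullmatch`, every character of the input must be accounted for by the pattern.
Here the pattern can't cover the whole string, so the call returns None.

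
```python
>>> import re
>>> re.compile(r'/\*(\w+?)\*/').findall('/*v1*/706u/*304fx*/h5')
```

['v1', '304fx']

Matches: at [0:6] match '/*v1*/', group 1 = 'v1'; at [10:19] match '/*304fx*/', group 1 = '304fx'.
Because there's exactly one group, `findall` drops the full match and keeps group 1 from each hit.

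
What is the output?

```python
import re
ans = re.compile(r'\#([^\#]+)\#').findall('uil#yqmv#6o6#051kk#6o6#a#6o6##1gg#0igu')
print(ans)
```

['yqmv', '051kk', 'a', '1gg']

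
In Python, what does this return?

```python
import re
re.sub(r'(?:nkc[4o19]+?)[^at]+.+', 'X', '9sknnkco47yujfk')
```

This matches the literal 'nkc', then one or more of one of [4o19] (lazy) (non-capturing group); then one or more of any character except [at]; then one or more of any character.
Every occurrence is swapped for 'X'.

'9sknX'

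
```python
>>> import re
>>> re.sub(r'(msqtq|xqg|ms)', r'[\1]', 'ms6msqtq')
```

'[ms]6[msqtq]'

Alternation isn't longest-match — the leftmost alternative that fits at this position is chosen.
The replacement refers to a captured group, so each match is rewritten using its own captured text.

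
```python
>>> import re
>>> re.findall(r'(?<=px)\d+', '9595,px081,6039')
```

The lookaround is zero-width — it requires the adjacent text to match without consuming it, so the asserted text isn't part of the match.
Since nothing is captured, `findall` lists the 1 matched substring directly.

['081']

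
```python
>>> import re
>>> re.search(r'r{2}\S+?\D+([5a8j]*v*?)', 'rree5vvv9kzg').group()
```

Pattern: exactly 2 of a literal 'r', then one or more of a non-whitespace character (lazy), then one or more of a non-digit; then zero or more of one of [5a8j], then zero or more of the literal 'v' (lazy) (captured).
`re.search` tries every starting position until one works.
The match spans [0:5] → 'rree5'.
Captured: group 1 = '5'.

'rree5'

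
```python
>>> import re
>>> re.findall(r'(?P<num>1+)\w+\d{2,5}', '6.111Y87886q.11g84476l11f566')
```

This matches one or more of a literal '1' (captured as 'num'); then one or more of a word character, then 2 to 5 of a digit.
Walking the string: at [2:11] match '111Y87886', group 1 = '111'; at [13:28] match '11g84476l11f566', group 1 = '11'.
With a single group, `findall` returns only what that group captured — 2 items.

['111', '11']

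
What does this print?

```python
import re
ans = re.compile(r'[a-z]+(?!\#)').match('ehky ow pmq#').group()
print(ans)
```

ehky

The negative lookaround is zero-width — it rules out positions where the adjacent text would match, without consuming anything.
`match` is anchored at position 0; if the pattern doesn't fit there, it returns None.
The match spans [0:4] → 'ehky'.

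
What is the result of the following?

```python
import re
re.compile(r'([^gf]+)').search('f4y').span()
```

(1, 3)

This matches one or more of any character except [gf] (captured).
`re.search` tries every starting position until one works.
The match spans [1:3] → '4y'.
Captured: group 1 = '4y'.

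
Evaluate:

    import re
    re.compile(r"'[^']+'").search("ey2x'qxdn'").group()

"'qxdn'"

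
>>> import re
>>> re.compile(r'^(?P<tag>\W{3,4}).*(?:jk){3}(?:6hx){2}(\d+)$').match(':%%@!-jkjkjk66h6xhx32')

Pattern: anchored at the start of the string; then 3 to 4 of a non-word character (captured as 'tag'); then zero or more of any character, then the literal 'jk' repeated 3 times, then the literal '6hx' repeated 2 times; then one or more of a digit (captured); then anchored at the end.
With `match`, the pattern is implicitly anchored at the beginning.
Here the string doesn't start with a match, so the call returns None.

None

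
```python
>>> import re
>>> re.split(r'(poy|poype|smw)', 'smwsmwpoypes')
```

The regex engine tests alternatives in the order written; an earlier branch that matches wins even if a later one would match more.
Matches to split on: at [0:3] → 'smw'; at [3:6] → 'smw'; at [6:9] → 'poy'.
With a capturing group present, the delimiter's captured portion is kept in the result list.

['', 'smw', '', 'smw', '', 'poy', 'pes']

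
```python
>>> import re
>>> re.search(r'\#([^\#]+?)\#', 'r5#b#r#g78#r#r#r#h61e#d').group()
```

'#b#'

`re.search` tries every starting position until one works.
The match spans [2:5] → '#b#'.
Captured: group 1 = 'b'.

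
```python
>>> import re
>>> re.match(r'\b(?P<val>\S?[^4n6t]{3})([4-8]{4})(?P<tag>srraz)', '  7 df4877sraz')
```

None

Pattern: a word boundary (`\b`, zero-width); then optionally a non-whitespace character, then exactly 3 of any character except [4n6t] (captured as 'val'); then exactly 4 of a character in [4-8] (captured); then the literal 'sr', then the literal 'raz' (captured as 'tag').
`match` is anchored at position 0; if the pattern doesn't fit there, it returns None.
Here the pattern fails at index 0, so the call returns None.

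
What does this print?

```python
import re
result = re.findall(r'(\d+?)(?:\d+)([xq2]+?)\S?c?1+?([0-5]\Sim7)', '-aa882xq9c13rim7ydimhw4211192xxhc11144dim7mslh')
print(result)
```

[('8', 'xq', '3rim7')]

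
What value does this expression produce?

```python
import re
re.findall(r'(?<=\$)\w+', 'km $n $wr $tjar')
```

['n', 'wr', 'tjar']

Because the assertion is zero-width, the text it checks is not consumed and won't appear in the result.
Scanning left to right: at [4:5] → 'n'; at [7:9] → 'wr'; at [11:15] → 'tjar'.
With no groups in the pattern, `findall` gives back each whole match — 3 here.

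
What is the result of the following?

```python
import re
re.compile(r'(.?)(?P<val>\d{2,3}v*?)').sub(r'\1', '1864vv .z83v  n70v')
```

'1vv .zv  nv'

This matches optionally any character (captured); then 2 to 3 of a digit, then zero or more of a literal 'v' (lazy) (captured as 'val').
Because the quantifier is non-greedy, it stops expanding at the earliest point where the rest of the pattern can succeed.
Matches: at [0:4] → '1864'; at [8:11] → 'z83'; at [14:17] → 'n70'.
`\1` in the replacement pulls in group 1's text for each match.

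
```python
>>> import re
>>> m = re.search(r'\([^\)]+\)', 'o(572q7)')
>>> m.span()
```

The match spans [1:8] → '(572q7)'.

(1, 8)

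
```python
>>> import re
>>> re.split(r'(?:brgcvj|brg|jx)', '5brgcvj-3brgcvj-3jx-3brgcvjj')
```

['5', '-3', '-3', '-3', 'j']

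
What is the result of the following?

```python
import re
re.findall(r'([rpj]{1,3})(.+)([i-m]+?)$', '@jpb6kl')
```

[('jp', 'b6k', 'l')]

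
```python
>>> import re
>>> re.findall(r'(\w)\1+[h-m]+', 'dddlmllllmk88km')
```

['d', '8']

`\1` is not a pattern — it's the concrete string captured by group 1, re-applied verbatim.
Matches: at [0:11] match 'dddlmllllmk', group 1 = 'd'; at [11:15] match '88km', group 1 = '8'.
`findall` collects group 1 from each match (2 total).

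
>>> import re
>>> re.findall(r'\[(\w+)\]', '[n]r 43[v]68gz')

Walking the string: at [0:3] match '[n]', group 1 = 'n'; at [7:10] match '[v]', group 1 = 'v'.
One capturing group, so `findall` returns just the captured substring from each match — 2 in all.

['n', 'v']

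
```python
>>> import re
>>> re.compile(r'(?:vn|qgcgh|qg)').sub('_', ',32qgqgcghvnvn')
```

',32____'

Alternation isn't longest-match — the leftmost alternative that fits at this position is chosen.
Matches: at [3:5] → 'qg'; at [5:10] → 'qgcgh'; at [10:12] → 'vn'; at [12:14] → 'vn'.
Each match is replaced by '_'.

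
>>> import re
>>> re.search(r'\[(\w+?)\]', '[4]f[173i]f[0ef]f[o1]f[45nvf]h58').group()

`search` walks the string left to right and returns the first match it finds.
The match spans [0:3] → '[4]'.
Captured: group 1 = '4'.

'[4]'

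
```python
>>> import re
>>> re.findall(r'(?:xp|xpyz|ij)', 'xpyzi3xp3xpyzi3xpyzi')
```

`|` is ordered: at each position the engine commits to the first alternative that works.
`findall` yields the raw match text (4 of them) because the pattern has no groups.

['xp', 'xp', 'xp', 'xp']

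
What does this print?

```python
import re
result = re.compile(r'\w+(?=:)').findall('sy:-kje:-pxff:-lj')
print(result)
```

The lookaround is zero-width — it requires the adjacent text to match without consuming it, so the asserted text isn't part of the match.
No capturing groups, so `findall` returns the 3 full match strings.

['sy', 'kje', 'pxff']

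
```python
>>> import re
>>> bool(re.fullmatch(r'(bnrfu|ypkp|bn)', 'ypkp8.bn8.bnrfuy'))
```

False

`re.fullmatch` requires the pattern to consume the entire string.
Here the pattern can't cover the whole string, so the call returns None, and `bool(None)` is False.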